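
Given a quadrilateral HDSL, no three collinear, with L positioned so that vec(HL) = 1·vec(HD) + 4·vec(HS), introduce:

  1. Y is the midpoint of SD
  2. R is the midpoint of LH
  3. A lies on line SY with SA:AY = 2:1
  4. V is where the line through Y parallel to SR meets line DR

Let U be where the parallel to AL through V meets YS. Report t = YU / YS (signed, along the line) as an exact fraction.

t = -1/4

Choose coordinates H = (0, 0), D = (1, 0), S = (0, 1), L = (1, 4).
1. Y is the midpoint of SD ⇒ Y = (1/2, 1/2)
2. R is the midpoint of LH ⇒ R = (1/2, 2)
3. A lies on line SY with SA:AY = 2:1 ⇒ A = (1/3, 2/3)
4. V is where the line through Y parallel to SR meets line DR ⇒ V = (3/4, 1)
through V parallel to AL: direction (2/3, 10/3); meets YS at U = (5/8, 3/8)
U = Y + t·(S−Y) with t = -1/4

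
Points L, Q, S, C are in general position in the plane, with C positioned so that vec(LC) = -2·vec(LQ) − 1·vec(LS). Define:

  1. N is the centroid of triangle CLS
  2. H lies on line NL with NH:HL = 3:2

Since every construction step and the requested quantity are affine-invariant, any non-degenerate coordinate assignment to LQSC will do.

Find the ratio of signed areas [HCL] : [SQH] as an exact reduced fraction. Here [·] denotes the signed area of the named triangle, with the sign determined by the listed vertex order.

[HCL]:[SQH] = -4/19

Work in coordinates with L = (0, 0), Q = (1, 0), S = (0, 1), C = (-2, -1).
1. N is the centroid of triangle CLS ⇒ N = (-2/3, 0)
2. H lies on line NL with NH:HL = 3:2 ⇒ H = (-4/15, 0)
2·[HCL] = 4/15, 2·[SQH] = -19/15
[HCL]:[SQH] = 4/15:-19/15 = -4/19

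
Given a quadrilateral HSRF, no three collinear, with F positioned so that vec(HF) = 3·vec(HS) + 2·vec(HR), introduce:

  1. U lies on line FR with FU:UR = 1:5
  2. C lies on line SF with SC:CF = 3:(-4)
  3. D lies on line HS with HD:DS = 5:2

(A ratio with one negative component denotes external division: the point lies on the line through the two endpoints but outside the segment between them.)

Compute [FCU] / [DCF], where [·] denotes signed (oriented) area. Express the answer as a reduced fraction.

[FCU]:[DCF] = -7/6

Assign H = (0, 0), S = (1, 0), R = (0, 1), F = (3, 2) — the answer is frame-independent, so this choice is without loss of generality.
1. U lies on line FR with FU:UR = 1:5 ⇒ U = (5/2, 11/6)
2. C lies on line SF with SC:CF = 3:(-4) ⇒ C = (-5, -6)
3. D lies on line HS with HD:DS = 5:2 ⇒ D = (5/7, 0)
2·[FCU] = -8/3, 2·[DCF] = 16/7
[FCU]:[DCF] = -8/3:16/7 = -7/6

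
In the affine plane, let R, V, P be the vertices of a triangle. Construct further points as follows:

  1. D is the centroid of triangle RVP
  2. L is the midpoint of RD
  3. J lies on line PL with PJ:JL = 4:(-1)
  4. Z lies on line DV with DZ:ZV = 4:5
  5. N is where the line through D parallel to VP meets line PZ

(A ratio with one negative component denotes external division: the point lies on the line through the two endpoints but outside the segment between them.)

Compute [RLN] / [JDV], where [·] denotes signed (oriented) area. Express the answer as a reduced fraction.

Set R = (0, 0), V = (1, 0), P = (0, 1); any affine frame gives the same invariant.
1. D is the centroid of triangle RVP ⇒ D = (1/3, 1/3)
2. L is the midpoint of RD ⇒ L = (1/6, 1/6)
3. J lies on line PL with PJ:JL = 4:(-1) ⇒ J = (2/9, -1/9)
4. Z lies on line DV with DZ:ZV = 4:5 ⇒ Z = (17/27, 5/27)
5. N is where the line through D parallel to VP meets line PZ ⇒ N = (17/15, -7/15)
2·[RLN] = -4/15, 2·[JDV] = -1/3
[RLN]:[JDV] = -4/15:-1/3 = 4/5

[RLN]:[JDV] = 4/5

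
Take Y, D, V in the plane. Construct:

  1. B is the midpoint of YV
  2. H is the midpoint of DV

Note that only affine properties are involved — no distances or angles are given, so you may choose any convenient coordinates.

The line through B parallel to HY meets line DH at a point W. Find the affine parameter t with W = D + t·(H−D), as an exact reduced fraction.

t = 3/2

Set Y = (0, 0), D = (1, 0), V = (0, 1); any affine frame gives the same invariant.
1. B is the midpoint of YV ⇒ B = (0, 1/2)
2. H is the midpoint of DV ⇒ H = (1/2, 1/2)
through B parallel to HY: direction (-1/2, -1/2); meets DH at W = (1/4, 3/4)
W = D + t·(H−D) with t = 3/2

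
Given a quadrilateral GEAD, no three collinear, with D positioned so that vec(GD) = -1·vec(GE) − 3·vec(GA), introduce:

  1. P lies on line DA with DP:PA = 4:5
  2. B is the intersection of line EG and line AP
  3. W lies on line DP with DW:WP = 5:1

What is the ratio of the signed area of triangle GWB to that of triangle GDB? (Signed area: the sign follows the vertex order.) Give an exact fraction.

[GWB]:[GDB] = 41/81

Set G = (0, 0), E = (1, 0), A = (0, 1), D = (-1, -3); any affine frame gives the same invariant.
1. P lies on line DA with DP:PA = 4:5 ⇒ P = (-5/9, -11/9)
2. B is the intersection of line EG and line AP ⇒ B = (-1/4, 0)
3. W lies on line DP with DW:WP = 5:1 ⇒ W = (-17/27, -41/27)
2·[GWB] = -41/108, 2·[GDB] = -3/4
[GWB]:[GDB] = -41/108:-3/4 = 41/81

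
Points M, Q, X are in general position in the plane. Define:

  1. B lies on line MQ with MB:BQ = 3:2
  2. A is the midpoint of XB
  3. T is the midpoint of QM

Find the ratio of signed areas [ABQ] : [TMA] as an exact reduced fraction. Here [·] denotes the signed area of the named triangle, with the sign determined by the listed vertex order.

Set M = (0, 0), Q = (1, 0), X = (0, 1); any affine frame gives the same invariant.
1. B lies on line MQ with MB:BQ = 3:2 ⇒ B = (3/5, 0)
2. A is the midpoint of XB ⇒ A = (3/10, 1/2)
3. T is the midpoint of QM ⇒ T = (1/2, 0)
2·[ABQ] = 1/5, 2·[TMA] = -1/4
[ABQ]:[TMA] = 1/5:-1/4 = -4/5

[ABQ]:[TMA] = -4/5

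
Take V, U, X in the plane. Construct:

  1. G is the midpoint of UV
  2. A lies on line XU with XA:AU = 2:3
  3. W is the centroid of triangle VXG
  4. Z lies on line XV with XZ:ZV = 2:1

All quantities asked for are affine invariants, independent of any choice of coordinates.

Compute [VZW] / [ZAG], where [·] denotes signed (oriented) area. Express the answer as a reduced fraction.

Choose coordinates V = (0, 0), U = (1, 0), X = (0, 1).
1. G is the midpoint of UV ⇒ G = (1/2, 0)
2. A lies on line XU with XA:AU = 2:3 ⇒ A = (2/5, 3/5)
3. W is the centroid of triangle VXG ⇒ W = (1/6, 1/3)
4. Z lies on line XV with XZ:ZV = 2:1 ⇒ Z = (0, 1/3)
2·[VZW] = -1/18, 2·[ZAG] = -4/15
[VZW]:[ZAG] = -1/18:-4/15 = 5/24

[VZW]:[ZAG] = 5/24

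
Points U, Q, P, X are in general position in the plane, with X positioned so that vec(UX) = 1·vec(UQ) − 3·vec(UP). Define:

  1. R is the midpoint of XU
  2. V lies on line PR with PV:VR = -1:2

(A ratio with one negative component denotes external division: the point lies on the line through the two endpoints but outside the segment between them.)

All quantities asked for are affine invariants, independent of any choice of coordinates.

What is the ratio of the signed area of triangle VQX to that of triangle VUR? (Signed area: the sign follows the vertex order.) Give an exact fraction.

[VQX]:[VUR] = -9/2

Set U = (0, 0), Q = (1, 0), P = (0, 1), X = (1, -3); any affine frame gives the same invariant.
1. R is the midpoint of XU ⇒ R = (1/2, -3/2)
2. V lies on line PR with PV:VR = -1:2 ⇒ V = (-1/2, 7/2)
2·[VQX] = -9/2, 2·[VUR] = 1
[VQX]:[VUR] = -9/2:1 = -9/2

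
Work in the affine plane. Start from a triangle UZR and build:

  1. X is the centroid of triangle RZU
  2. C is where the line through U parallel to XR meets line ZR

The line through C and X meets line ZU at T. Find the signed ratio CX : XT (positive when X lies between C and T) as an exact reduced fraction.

CX:XT = 5

Set U = (0, 0), Z = (1, 0), R = (0, 1); any affine frame gives the same invariant.
1. X is the centroid of triangle RZU ⇒ X = (1/3, 1/3)
2. C is where the line through U parallel to XR meets line ZR ⇒ C = (-1, 2)
line CX meets ZU at T = (3/5, 0)
X = C + t·(T−C) with t = 5/6, so CX:XT = 5/6:1/6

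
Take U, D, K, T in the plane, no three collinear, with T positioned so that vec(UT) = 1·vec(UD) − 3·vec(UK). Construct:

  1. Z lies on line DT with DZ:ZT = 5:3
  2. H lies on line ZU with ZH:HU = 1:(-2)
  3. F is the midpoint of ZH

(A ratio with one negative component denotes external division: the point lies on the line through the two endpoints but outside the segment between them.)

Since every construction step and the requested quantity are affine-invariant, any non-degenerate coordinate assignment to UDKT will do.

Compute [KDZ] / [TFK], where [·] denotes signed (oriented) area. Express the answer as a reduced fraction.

Assign U = (0, 0), D = (1, 0), K = (0, 1), T = (1, -3) — the answer is frame-independent, so this choice is without loss of generality.
1. Z lies on line DT with DZ:ZT = 5:3 ⇒ Z = (1, -15/8)
2. H lies on line ZU with ZH:HU = 1:(-2) ⇒ H = (2, -15/4)
3. F is the midpoint of ZH ⇒ F = (3/2, -45/16)
2·[KDZ] = -15/8, 2·[TFK] = 35/16
[KDZ]:[TFK] = -15/8:35/16 = -6/7

[KDZ]:[TFK] = -6/7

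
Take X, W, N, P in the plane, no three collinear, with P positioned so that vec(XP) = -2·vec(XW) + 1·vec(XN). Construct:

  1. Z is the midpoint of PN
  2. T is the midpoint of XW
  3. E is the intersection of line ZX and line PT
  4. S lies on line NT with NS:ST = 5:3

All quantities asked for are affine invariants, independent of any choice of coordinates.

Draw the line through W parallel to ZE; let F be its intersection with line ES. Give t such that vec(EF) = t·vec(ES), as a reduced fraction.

t = 16/11

Set X = (0, 0), W = (1, 0), N = (0, 1), P = (-2, 1); any affine frame gives the same invariant.
1. Z is the midpoint of PN ⇒ Z = (-1, 1)
2. T is the midpoint of XW ⇒ T = (1/2, 0)
3. E is the intersection of line ZX and line PT ⇒ E = (-1/3, 1/3)
4. S lies on line NT with NS:ST = 5:3 ⇒ S = (5/16, 3/8)
through W parallel to ZE: direction (2/3, -2/3); meets ES at F = (20/33, 13/33)
F = E + t·(S−E) with t = 16/11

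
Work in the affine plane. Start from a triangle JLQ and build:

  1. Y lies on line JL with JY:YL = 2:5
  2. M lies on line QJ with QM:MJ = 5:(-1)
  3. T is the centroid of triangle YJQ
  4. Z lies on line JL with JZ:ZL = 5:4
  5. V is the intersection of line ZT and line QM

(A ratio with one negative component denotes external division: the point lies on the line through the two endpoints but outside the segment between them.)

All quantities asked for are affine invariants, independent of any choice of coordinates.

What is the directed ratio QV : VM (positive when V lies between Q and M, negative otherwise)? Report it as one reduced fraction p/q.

Assign J = (0, 0), L = (1, 0), Q = (0, 1) — the answer is frame-independent, so this choice is without loss of generality.
1. Y lies on line JL with JY:YL = 2:5 ⇒ Y = (2/7, 0)
2. M lies on line QJ with QM:MJ = 5:(-1) ⇒ M = (0, -1/4)
3. T is the centroid of triangle YJQ ⇒ T = (2/21, 1/3)
4. Z lies on line JL with JZ:ZL = 5:4 ⇒ Z = (5/9, 0)
5. V is the intersection of line ZT and line QM ⇒ V = (0, 35/87)
V = Q + t·(M−Q) with t = 208/435, so QV:VM = t:(1−t) = 208/435:227/435

QV:VM = 208/227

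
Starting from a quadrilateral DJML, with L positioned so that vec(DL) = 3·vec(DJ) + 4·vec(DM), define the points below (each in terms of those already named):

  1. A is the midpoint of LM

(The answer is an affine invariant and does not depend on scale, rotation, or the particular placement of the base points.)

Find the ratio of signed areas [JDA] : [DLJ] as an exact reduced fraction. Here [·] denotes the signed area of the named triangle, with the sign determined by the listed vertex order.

Work in coordinates with D = (0, 0), J = (1, 0), M = (0, 1), L = (3, 4).
1. A is the midpoint of LM ⇒ A = (3/2, 5/2)
2·[JDA] = -5/2, 2·[DLJ] = -4
[JDA]:[DLJ] = -5/2:-4 = 5/8

[JDA]:[DLJ] = 5/8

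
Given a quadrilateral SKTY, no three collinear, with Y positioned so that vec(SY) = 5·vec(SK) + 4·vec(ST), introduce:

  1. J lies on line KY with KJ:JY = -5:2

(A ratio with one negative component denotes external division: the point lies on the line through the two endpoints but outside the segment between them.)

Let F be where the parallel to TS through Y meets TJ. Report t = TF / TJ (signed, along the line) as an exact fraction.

Set S = (0, 0), K = (1, 0), T = (0, 1), Y = (5, 4); any affine frame gives the same invariant.
1. J lies on line KY with KJ:JY = -5:2 ⇒ J = (23/3, 20/3)
through Y parallel to TS: direction (0, -1); meets TJ at F = (5, 108/23)
F = T + t·(J−T) with t = 15/23

t = 15/23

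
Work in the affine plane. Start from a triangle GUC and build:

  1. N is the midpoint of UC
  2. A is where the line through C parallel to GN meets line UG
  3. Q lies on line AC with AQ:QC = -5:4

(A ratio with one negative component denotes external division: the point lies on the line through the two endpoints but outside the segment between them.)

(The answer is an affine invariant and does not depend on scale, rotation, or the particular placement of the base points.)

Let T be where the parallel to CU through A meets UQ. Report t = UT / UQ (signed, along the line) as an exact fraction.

t = -1/4

Assign G = (0, 0), U = (1, 0), C = (0, 1) — the answer is frame-independent, so this choice is without loss of generality.
1. N is the midpoint of UC ⇒ N = (1/2, 1/2)
2. A is where the line through C parallel to GN meets line UG ⇒ A = (-1, 0)
3. Q lies on line AC with AQ:QC = -5:4 ⇒ Q = (4, 5)
through A parallel to CU: direction (1, -1); meets UQ at T = (1/4, -5/4)
T = U + t·(Q−U) with t = -1/4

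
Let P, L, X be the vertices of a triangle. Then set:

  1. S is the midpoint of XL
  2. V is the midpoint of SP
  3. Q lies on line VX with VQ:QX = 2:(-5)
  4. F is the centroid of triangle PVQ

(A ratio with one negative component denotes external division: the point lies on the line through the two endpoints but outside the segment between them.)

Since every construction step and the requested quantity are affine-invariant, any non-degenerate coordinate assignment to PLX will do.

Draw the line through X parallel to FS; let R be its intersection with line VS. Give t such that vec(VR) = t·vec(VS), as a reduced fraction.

Choose coordinates P = (0, 0), L = (1, 0), X = (0, 1).
1. S is the midpoint of XL ⇒ S = (1/2, 1/2)
2. V is the midpoint of SP ⇒ V = (1/4, 1/4)
3. Q lies on line VX with VQ:QX = 2:(-5) ⇒ Q = (5/12, -1/4)
4. F is the centroid of triangle PVQ ⇒ F = (2/9, 0)
through X parallel to FS: direction (5/18, 1/2); meets VS at R = (-5/4, -5/4)
R = V + t·(S−V) with t = -6

t = -6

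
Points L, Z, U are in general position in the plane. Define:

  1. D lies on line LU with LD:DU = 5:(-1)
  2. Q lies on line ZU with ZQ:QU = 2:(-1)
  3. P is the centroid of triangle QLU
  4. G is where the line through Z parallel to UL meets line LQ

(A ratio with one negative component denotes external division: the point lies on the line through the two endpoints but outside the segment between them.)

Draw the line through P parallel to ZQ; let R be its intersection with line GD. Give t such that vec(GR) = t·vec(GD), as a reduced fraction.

t = 20/27

Set L = (0, 0), Z = (1, 0), U = (0, 1); any affine frame gives the same invariant.
1. D lies on line LU with LD:DU = 5:(-1) ⇒ D = (0, 5/4)
2. Q lies on line ZU with ZQ:QU = 2:(-1) ⇒ Q = (-1, 2)
3. P is the centroid of triangle QLU ⇒ P = (-1/3, 1)
4. G is where the line through Z parallel to UL meets line LQ ⇒ G = (1, -2)
through P parallel to ZQ: direction (-2, 2); meets GD at R = (7/27, 11/27)
R = G + t·(D−G) with t = 20/27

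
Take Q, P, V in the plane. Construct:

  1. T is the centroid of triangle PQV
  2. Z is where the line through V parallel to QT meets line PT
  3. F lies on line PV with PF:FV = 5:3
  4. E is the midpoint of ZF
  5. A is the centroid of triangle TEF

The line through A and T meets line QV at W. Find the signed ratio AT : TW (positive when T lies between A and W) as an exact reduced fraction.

Set Q = (0, 0), P = (1, 0), V = (0, 1); any affine frame gives the same invariant.
1. T is the centroid of triangle PQV ⇒ T = (1/3, 1/3)
2. Z is where the line through V parallel to QT meets line PT ⇒ Z = (-1/3, 2/3)
3. F lies on line PV with PF:FV = 5:3 ⇒ F = (3/8, 5/8)
4. E is the midpoint of ZF ⇒ E = (1/48, 31/48)
5. A is the centroid of triangle TEF ⇒ A = (35/144, 77/144)
line AT meets QV at W = (0, 14/13)
T = A + t·(W−A) with t = -13/35, so AT:TW = -13/35:48/35

AT:TW = -13/48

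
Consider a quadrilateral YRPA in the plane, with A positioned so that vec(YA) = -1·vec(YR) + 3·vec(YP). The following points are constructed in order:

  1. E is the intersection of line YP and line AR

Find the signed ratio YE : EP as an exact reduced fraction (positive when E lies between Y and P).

Work in coordinates with Y = (0, 0), R = (1, 0), P = (0, 1), A = (-1, 3).
1. E is the intersection of line YP and line AR ⇒ E = (0, 3/2)
E = Y + t·(P−Y) with t = 3/2, so YE:EP = t:(1−t) = 3/2:-1/2

YE:EP = -3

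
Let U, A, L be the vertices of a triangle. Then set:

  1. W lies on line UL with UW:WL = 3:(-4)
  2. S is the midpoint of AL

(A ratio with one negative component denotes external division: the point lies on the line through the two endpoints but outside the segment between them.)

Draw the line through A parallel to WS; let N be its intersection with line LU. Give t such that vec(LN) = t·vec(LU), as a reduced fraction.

t = 8

Set U = (0, 0), A = (1, 0), L = (0, 1); any affine frame gives the same invariant.
1. W lies on line UL with UW:WL = 3:(-4) ⇒ W = (0, -3)
2. S is the midpoint of AL ⇒ S = (1/2, 1/2)
through A parallel to WS: direction (1/2, 7/2); meets LU at N = (0, -7)
N = L + t·(U−L) with t = 8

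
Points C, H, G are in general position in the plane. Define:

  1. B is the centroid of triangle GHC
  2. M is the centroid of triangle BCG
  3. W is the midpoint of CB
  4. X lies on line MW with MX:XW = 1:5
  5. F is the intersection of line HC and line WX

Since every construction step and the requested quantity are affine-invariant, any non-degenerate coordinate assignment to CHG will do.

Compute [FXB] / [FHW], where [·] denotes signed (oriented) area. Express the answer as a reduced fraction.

Assign C = (0, 0), H = (1, 0), G = (0, 1) — the answer is frame-independent, so this choice is without loss of generality.
1. B is the centroid of triangle GHC ⇒ B = (1/3, 1/3)
2. M is the centroid of triangle BCG ⇒ M = (1/9, 4/9)
3. W is the midpoint of CB ⇒ W = (1/6, 1/6)
4. X lies on line MW with MX:XW = 1:5 ⇒ X = (13/108, 43/108)
5. F is the intersection of line HC and line WX ⇒ F = (1/5, 0)
2·[FXB] = -43/540, 2·[FHW] = 2/15
[FXB]:[FHW] = -43/540:2/15 = -43/72

[FXB]:[FHW] = -43/72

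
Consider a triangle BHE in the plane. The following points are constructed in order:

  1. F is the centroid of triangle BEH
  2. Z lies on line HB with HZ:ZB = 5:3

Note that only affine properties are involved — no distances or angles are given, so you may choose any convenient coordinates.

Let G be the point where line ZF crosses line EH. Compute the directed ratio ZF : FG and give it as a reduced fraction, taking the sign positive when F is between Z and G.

ZF:FG = 7/8

Assign B = (0, 0), H = (1, 0), E = (0, 1) — the answer is frame-independent, so this choice is without loss of generality.
1. F is the centroid of triangle BEH ⇒ F = (1/3, 1/3)
2. Z lies on line HB with HZ:ZB = 5:3 ⇒ Z = (3/8, 0)
line ZF meets EH at G = (2/7, 5/7)
F = Z + t·(G−Z) with t = 7/15, so ZF:FG = 7/15:8/15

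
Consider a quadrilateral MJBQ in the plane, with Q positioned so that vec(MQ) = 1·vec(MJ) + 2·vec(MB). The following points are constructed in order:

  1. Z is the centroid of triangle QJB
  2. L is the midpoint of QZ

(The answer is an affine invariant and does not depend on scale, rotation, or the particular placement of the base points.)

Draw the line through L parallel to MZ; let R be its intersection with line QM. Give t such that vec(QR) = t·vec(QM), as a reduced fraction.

Assign M = (0, 0), J = (1, 0), B = (0, 1), Q = (1, 2) — the answer is frame-independent, so this choice is without loss of generality.
1. Z is the centroid of triangle QJB ⇒ Z = (2/3, 1)
2. L is the midpoint of QZ ⇒ L = (5/6, 3/2)
through L parallel to MZ: direction (2/3, 1); meets QM at R = (1/2, 1)
R = Q + t·(M−Q) with t = 1/2

t = 1/2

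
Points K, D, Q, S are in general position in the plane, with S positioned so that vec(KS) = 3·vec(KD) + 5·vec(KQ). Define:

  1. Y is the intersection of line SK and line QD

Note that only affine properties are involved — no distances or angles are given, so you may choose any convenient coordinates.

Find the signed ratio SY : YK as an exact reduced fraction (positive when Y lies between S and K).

Set K = (0, 0), D = (1, 0), Q = (0, 1), S = (3, 5); any affine frame gives the same invariant.
1. Y is the intersection of line SK and line QD ⇒ Y = (3/8, 5/8)
Y = S + t·(K−S) with t = 7/8, so SY:YK = t:(1−t) = 7/8:1/8

SY:YK = 7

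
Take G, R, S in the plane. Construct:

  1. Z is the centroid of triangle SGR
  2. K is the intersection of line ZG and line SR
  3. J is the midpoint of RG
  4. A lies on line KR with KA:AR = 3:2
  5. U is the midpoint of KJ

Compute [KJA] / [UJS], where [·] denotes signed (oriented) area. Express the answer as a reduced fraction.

[KJA]:[UJS] = -6/5

Choose coordinates G = (0, 0), R = (1, 0), S = (0, 1).
1. Z is the centroid of triangle SGR ⇒ Z = (1/3, 1/3)
2. K is the intersection of line ZG and line SR ⇒ K = (1/2, 1/2)
3. J is the midpoint of RG ⇒ J = (1/2, 0)
4. A lies on line KR with KA:AR = 3:2 ⇒ A = (4/5, 1/5)
5. U is the midpoint of KJ ⇒ U = (1/2, 1/4)
2·[KJA] = 3/20, 2·[UJS] = -1/8
[KJA]:[UJS] = 3/20:-1/8 = -6/5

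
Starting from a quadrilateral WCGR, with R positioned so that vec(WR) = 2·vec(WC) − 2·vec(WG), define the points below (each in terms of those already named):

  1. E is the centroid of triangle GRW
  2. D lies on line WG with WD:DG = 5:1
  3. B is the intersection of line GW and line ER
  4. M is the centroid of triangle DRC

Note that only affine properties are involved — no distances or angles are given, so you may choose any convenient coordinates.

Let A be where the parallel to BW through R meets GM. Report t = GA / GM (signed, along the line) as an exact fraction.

t = 2

Work in coordinates with W = (0, 0), C = (1, 0), G = (0, 1), R = (2, -2).
1. E is the centroid of triangle GRW ⇒ E = (2/3, -1/3)
2. D lies on line WG with WD:DG = 5:1 ⇒ D = (0, 5/6)
3. B is the intersection of line GW and line ER ⇒ B = (0, 1/2)
4. M is the centroid of triangle DRC ⇒ M = (1, -7/18)
through R parallel to BW: direction (0, -1/2); meets GM at A = (2, -16/9)
A = G + t·(M−G) with t = 2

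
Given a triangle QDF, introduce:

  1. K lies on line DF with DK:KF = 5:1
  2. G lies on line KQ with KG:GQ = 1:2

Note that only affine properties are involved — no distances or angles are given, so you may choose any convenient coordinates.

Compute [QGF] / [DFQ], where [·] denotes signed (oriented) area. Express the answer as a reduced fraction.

Work in coordinates with Q = (0, 0), D = (1, 0), F = (0, 1).
1. K lies on line DF with DK:KF = 5:1 ⇒ K = (1/6, 5/6)
2. G lies on line KQ with KG:GQ = 1:2 ⇒ G = (1/9, 5/9)
2·[QGF] = 1/9, 2·[DFQ] = 1
[QGF]:[DFQ] = 1/9:1 = 1/9

[QGF]:[DFQ] = 1/9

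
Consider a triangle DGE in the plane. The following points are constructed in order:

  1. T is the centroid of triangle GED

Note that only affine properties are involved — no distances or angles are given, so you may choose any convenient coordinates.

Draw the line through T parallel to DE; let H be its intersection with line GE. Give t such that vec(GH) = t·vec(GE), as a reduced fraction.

Work in coordinates with D = (0, 0), G = (1, 0), E = (0, 1).
1. T is the centroid of triangle GED ⇒ T = (1/3, 1/3)
through T parallel to DE: direction (0, 1); meets GE at H = (1/3, 2/3)
H = G + t·(E−G) with t = 2/3

t = 2/3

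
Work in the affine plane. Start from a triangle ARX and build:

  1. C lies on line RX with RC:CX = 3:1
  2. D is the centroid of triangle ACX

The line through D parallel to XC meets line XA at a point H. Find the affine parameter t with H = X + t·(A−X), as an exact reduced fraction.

t = 1/3

Work in coordinates with A = (0, 0), R = (1, 0), X = (0, 1).
1. C lies on line RX with RC:CX = 3:1 ⇒ C = (1/4, 3/4)
2. D is the centroid of triangle ACX ⇒ D = (1/12, 7/12)
through D parallel to XC: direction (1/4, -1/4); meets XA at H = (0, 2/3)
H = X + t·(A−X) with t = 1/3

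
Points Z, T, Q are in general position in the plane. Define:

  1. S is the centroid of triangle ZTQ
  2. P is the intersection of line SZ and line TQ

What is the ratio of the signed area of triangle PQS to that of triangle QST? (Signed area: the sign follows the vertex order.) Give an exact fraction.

Choose coordinates Z = (0, 0), T = (1, 0), Q = (0, 1).
1. S is the centroid of triangle ZTQ ⇒ S = (1/3, 1/3)
2. P is the intersection of line SZ and line TQ ⇒ P = (1/2, 1/2)
2·[PQS] = 1/6, 2·[QST] = 1/3
[PQS]:[QST] = 1/6:1/3 = 1/2

[PQS]:[QST] = 1/2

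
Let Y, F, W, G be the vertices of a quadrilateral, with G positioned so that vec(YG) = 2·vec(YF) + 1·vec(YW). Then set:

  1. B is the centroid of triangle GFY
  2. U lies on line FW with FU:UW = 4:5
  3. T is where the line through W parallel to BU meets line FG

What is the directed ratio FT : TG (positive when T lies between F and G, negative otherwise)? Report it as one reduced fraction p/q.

Assign Y = (0, 0), F = (1, 0), W = (0, 1), G = (2, 1) — the answer is frame-independent, so this choice is without loss of generality.
1. B is the centroid of triangle GFY ⇒ B = (1, 1/3)
2. U lies on line FW with FU:UW = 4:5 ⇒ U = (5/9, 4/9)
3. T is where the line through W parallel to BU meets line FG ⇒ T = (8/5, 3/5)
T = F + t·(G−F) with t = 3/5, so FT:TG = t:(1−t) = 3/5:2/5

FT:TG = 3/2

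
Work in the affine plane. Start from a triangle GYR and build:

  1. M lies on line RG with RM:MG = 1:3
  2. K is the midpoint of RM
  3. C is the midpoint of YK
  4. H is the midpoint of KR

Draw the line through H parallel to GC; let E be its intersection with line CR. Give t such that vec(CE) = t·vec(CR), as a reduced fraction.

Work in coordinates with G = (0, 0), Y = (1, 0), R = (0, 1).
1. M lies on line RG with RM:MG = 1:3 ⇒ M = (0, 3/4)
2. K is the midpoint of RM ⇒ K = (0, 7/8)
3. C is the midpoint of YK ⇒ C = (1/2, 7/16)
4. H is the midpoint of KR ⇒ H = (0, 15/16)
through H parallel to GC: direction (1/2, 7/16); meets CR at E = (1/32, 247/256)
E = C + t·(R−C) with t = 15/16

t = 15/16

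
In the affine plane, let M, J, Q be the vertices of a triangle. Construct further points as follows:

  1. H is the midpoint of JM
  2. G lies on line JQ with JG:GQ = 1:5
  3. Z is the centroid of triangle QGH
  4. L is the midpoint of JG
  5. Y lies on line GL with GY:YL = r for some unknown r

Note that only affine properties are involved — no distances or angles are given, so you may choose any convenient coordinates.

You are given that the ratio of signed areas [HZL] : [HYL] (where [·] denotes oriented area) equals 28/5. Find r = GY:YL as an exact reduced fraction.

Work in coordinates with M = (0, 0), J = (1, 0), Q = (0, 1).
1. H is the midpoint of JM ⇒ H = (1/2, 0)
2. G lies on line JQ with JG:GQ = 1:5 ⇒ G = (5/6, 1/6)
3. Z is the centroid of triangle QGH ⇒ Z = (4/9, 7/18)
4. L is the midpoint of JG ⇒ L = (11/12, 1/12)
5. With GY:YL = r, write λ = r/(r+1) so Y = G + λ·(L−G); Y is affine-linear in λ
Every point depending on Y is an affine combination of Y and λ-independent points, so each such coordinate is linear in λ; the λ² term in each signed area is a multiple of (L−G)×(L−G) = 0, so 2·[HZL] and 2·[HYL] are each linear in λ. Evaluating at λ=0 and λ=1:
  2·[HZL] = -1/6,   2·[HYL] = 1/24·λ − 1/24
So [HZL]:[HYL] = (-1/6) / (1/24·λ − 1/24). Setting this equal to 28/5:
  -1/6 = 28/5·(1/24·λ − 1/24)  ⇒  λ = 2/7
Then r = λ/(1−λ) = (2/7)/(5/7) = 2/5. Check: with r = 2/5, Y = (6/7, 1/7) and [HZL]:[HYL] = 28/5 as required.

r = 2/5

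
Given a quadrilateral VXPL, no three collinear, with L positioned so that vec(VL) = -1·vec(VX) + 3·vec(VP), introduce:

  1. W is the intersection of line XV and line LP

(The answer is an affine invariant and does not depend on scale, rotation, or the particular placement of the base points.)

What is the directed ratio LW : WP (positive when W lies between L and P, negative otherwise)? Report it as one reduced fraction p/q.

Set V = (0, 0), X = (1, 0), P = (0, 1), L = (-1, 3); any affine frame gives the same invariant.
1. W is the intersection of line XV and line LP ⇒ W = (1/2, 0)
W = L + t·(P−L) with t = 3/2, so LW:WP = t:(1−t) = 3/2:-1/2

LW:WP = -3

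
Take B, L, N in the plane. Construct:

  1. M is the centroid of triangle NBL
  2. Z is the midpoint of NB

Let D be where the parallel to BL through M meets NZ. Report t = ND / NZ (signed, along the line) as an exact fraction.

Set B = (0, 0), L = (1, 0), N = (0, 1); any affine frame gives the same invariant.
1. M is the centroid of triangle NBL ⇒ M = (1/3, 1/3)
2. Z is the midpoint of NB ⇒ Z = (0, 1/2)
through M parallel to BL: direction (1, 0); meets NZ at D = (0, 1/3)
D = N + t·(Z−N) with t = 4/3

t = 4/3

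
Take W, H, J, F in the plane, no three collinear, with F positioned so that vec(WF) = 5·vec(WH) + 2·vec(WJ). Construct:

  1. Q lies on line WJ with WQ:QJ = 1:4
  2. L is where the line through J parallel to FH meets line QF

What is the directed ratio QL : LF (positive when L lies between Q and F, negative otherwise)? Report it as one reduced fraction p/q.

QL:LF = -8/15

Work in coordinates with W = (0, 0), H = (1, 0), J = (0, 1), F = (5, 2).
1. Q lies on line WJ with WQ:QJ = 1:4 ⇒ Q = (0, 1/5)
2. L is where the line through J parallel to FH meets line QF ⇒ L = (-40/7, -13/7)
L = Q + t·(F−Q) with t = -8/7, so QL:LF = t:(1−t) = -8/7:15/7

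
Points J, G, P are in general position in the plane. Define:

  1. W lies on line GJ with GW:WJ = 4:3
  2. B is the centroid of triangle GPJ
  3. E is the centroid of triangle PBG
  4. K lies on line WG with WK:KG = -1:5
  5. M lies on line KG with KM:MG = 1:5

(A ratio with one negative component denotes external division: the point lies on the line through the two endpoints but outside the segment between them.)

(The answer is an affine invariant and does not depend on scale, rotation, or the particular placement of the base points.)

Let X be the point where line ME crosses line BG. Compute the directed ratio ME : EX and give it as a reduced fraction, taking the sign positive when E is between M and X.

ME:EX = -39/14

Assign J = (0, 0), G = (1, 0), P = (0, 1) — the answer is frame-independent, so this choice is without loss of generality.
1. W lies on line GJ with GW:WJ = 4:3 ⇒ W = (3/7, 0)
2. B is the centroid of triangle GPJ ⇒ B = (1/3, 1/3)
3. E is the centroid of triangle PBG ⇒ E = (4/9, 4/9)
4. K lies on line WG with WK:KG = -1:5 ⇒ K = (2/7, 0)
5. M lies on line KG with KM:MG = 1:5 ⇒ M = (17/42, 0)
line ME meets BG at X = (151/351, 100/351)
E = M + t·(X−M) with t = 39/25, so ME:EX = 39/25:-14/25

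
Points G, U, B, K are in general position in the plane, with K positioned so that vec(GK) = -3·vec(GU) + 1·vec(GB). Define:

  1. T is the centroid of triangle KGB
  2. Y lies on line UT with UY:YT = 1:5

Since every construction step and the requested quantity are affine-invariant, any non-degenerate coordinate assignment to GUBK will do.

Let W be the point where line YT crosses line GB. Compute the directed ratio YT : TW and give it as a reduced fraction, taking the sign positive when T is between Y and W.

Choose coordinates G = (0, 0), U = (1, 0), B = (0, 1), K = (-3, 1).
1. T is the centroid of triangle KGB ⇒ T = (-1, 2/3)
2. Y lies on line UT with UY:YT = 1:5 ⇒ Y = (2/3, 1/9)
line YT meets GB at W = (0, 1/3)
T = Y + t·(W−Y) with t = 5/2, so YT:TW = 5/2:-3/2

YT:TW = -5/3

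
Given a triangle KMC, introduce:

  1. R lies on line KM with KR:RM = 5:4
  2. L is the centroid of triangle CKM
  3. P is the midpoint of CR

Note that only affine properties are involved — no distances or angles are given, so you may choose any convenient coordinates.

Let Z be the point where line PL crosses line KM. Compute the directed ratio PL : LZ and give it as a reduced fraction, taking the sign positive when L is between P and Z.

PL:LZ = 1/2

Set K = (0, 0), M = (1, 0), C = (0, 1); any affine frame gives the same invariant.
1. R lies on line KM with KR:RM = 5:4 ⇒ R = (5/9, 0)
2. L is the centroid of triangle CKM ⇒ L = (1/3, 1/3)
3. P is the midpoint of CR ⇒ P = (5/18, 1/2)
line PL meets KM at Z = (4/9, 0)
L = P + t·(Z−P) with t = 1/3, so PL:LZ = 1/3:2/3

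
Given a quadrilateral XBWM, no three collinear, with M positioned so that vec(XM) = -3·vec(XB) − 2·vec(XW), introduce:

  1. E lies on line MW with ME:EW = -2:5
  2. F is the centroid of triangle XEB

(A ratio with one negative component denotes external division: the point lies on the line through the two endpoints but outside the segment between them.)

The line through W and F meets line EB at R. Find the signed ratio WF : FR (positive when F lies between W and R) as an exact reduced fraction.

WF:FR = 13/2

Work in coordinates with X = (0, 0), B = (1, 0), W = (0, 1), M = (-3, -2).
1. E lies on line MW with ME:EW = -2:5 ⇒ E = (-5, -4)
2. F is the centroid of triangle XEB ⇒ F = (-4/3, -4/3)
line WF meets EB at R = (-20/13, -22/13)
F = W + t·(R−W) with t = 13/15, so WF:FR = 13/15:2/15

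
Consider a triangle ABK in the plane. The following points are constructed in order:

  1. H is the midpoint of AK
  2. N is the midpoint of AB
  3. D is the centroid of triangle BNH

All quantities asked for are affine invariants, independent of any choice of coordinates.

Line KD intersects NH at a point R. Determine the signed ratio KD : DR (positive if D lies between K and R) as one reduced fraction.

Work in coordinates with A = (0, 0), B = (1, 0), K = (0, 1).
1. H is the midpoint of AK ⇒ H = (0, 1/2)
2. N is the midpoint of AB ⇒ N = (1/2, 0)
3. D is the centroid of triangle BNH ⇒ D = (1/2, 1/6)
line KD meets NH at R = (3/4, -1/4)
D = K + t·(R−K) with t = 2/3, so KD:DR = 2/3:1/3

KD:DR = 2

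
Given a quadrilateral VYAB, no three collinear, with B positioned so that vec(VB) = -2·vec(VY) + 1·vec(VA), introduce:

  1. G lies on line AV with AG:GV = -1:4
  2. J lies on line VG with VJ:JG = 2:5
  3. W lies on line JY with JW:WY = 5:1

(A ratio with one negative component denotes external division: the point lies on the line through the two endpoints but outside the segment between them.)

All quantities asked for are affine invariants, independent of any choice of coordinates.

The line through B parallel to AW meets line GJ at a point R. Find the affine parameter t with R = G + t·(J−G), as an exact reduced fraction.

Set V = (0, 0), Y = (1, 0), A = (0, 1), B = (-2, 1); any affine frame gives the same invariant.
1. G lies on line AV with AG:GV = -1:4 ⇒ G = (0, 4/3)
2. J lies on line VG with VJ:JG = 2:5 ⇒ J = (0, 8/21)
3. W lies on line JY with JW:WY = 5:1 ⇒ W = (5/6, 4/63)
through B parallel to AW: direction (5/6, -59/63); meets GJ at R = (0, -131/105)
R = G + t·(J−G) with t = 271/100

t = 271/100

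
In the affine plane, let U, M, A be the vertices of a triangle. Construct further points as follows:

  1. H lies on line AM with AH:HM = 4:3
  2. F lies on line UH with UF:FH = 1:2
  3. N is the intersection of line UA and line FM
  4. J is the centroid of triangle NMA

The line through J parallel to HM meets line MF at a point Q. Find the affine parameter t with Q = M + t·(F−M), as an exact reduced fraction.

Work in coordinates with U = (0, 0), M = (1, 0), A = (0, 1).
1. H lies on line AM with AH:HM = 4:3 ⇒ H = (4/7, 3/7)
2. F lies on line UH with UF:FH = 1:2 ⇒ F = (4/21, 1/7)
3. N is the intersection of line UA and line FM ⇒ N = (0, 3/17)
4. J is the centroid of triangle NMA ⇒ J = (1/3, 20/51)
through J parallel to HM: direction (3/7, -3/7); meets MF at Q = (2/3, 1/17)
Q = M + t·(F−M) with t = 7/17

t = 7/17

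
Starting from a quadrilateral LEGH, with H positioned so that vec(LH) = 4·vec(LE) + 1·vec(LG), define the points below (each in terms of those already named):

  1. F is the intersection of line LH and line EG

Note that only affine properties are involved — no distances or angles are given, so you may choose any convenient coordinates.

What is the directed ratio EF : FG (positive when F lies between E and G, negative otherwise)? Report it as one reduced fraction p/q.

Set L = (0, 0), E = (1, 0), G = (0, 1), H = (4, 1); any affine frame gives the same invariant.
1. F is the intersection of line LH and line EG ⇒ F = (4/5, 1/5)
F = E + t·(G−E) with t = 1/5, so EF:FG = t:(1−t) = 1/5:4/5

EF:FG = 1/4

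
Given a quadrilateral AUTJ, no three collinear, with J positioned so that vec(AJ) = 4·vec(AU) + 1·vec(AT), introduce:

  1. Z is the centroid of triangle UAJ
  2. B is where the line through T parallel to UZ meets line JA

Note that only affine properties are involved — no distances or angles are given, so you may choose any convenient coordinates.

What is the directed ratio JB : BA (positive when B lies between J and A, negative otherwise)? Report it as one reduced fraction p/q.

Work in coordinates with A = (0, 0), U = (1, 0), T = (0, 1), J = (4, 1).
1. Z is the centroid of triangle UAJ ⇒ Z = (5/3, 1/3)
2. B is where the line through T parallel to UZ meets line JA ⇒ B = (-4, -1)
B = J + t·(A−J) with t = 2, so JB:BA = t:(1−t) = 2:-1

JB:BA = -2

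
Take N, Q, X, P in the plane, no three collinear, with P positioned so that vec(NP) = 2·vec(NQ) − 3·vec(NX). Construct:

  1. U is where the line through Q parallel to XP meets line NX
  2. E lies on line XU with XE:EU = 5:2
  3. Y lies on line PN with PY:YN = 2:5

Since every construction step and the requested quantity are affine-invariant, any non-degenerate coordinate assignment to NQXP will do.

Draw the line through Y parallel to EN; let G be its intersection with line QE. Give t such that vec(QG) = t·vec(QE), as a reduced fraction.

t = -3/7

Choose coordinates N = (0, 0), Q = (1, 0), X = (0, 1), P = (2, -3).
1. U is where the line through Q parallel to XP meets line NX ⇒ U = (0, 2)
2. E lies on line XU with XE:EU = 5:2 ⇒ E = (0, 12/7)
3. Y lies on line PN with PY:YN = 2:5 ⇒ Y = (10/7, -15/7)
through Y parallel to EN: direction (0, -12/7); meets QE at G = (10/7, -36/49)
G = Q + t·(E−Q) with t = -3/7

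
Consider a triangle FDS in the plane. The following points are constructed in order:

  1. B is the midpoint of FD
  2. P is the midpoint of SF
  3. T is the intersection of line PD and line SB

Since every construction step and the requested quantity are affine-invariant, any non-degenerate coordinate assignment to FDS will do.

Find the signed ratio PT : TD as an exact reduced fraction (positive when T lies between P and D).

PT:TD = 1/2

Choose coordinates F = (0, 0), D = (1, 0), S = (0, 1).
1. B is the midpoint of FD ⇒ B = (1/2, 0)
2. P is the midpoint of SF ⇒ P = (0, 1/2)
3. T is the intersection of line PD and line SB ⇒ T = (1/3, 1/3)
T = P + t·(D−P) with t = 1/3, so PT:TD = t:(1−t) = 1/3:2/3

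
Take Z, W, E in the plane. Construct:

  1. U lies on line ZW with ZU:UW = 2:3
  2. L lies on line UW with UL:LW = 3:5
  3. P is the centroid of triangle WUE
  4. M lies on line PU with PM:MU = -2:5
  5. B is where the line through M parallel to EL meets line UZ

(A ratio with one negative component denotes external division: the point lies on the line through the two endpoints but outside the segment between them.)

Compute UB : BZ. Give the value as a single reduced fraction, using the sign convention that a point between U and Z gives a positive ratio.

UB:BZ = -55/103

Choose coordinates Z = (0, 0), W = (1, 0), E = (0, 1).
1. U lies on line ZW with ZU:UW = 2:3 ⇒ U = (2/5, 0)
2. L lies on line UW with UL:LW = 3:5 ⇒ L = (5/8, 0)
3. P is the centroid of triangle WUE ⇒ P = (7/15, 1/3)
4. M lies on line PU with PM:MU = -2:5 ⇒ M = (23/45, 5/9)
5. B is where the line through M parallel to EL meets line UZ ⇒ B = (103/120, 0)
B = U + t·(Z−U) with t = -55/48, so UB:BZ = t:(1−t) = -55/48:103/48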